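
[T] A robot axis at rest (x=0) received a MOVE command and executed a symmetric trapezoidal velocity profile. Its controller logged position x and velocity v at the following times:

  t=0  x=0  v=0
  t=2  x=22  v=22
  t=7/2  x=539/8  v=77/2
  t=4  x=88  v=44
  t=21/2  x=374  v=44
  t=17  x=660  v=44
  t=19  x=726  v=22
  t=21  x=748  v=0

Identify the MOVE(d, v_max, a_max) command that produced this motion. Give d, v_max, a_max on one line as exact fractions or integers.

final state: t=21, x=748, v=0 → d = 748
a_max = (22−0)/(2−0) = 11
max v = 44 over t∈[4,17] → v_max = 44
check: 44·(4+13) = 748 ✓

d=748 v_max=44 a_max=11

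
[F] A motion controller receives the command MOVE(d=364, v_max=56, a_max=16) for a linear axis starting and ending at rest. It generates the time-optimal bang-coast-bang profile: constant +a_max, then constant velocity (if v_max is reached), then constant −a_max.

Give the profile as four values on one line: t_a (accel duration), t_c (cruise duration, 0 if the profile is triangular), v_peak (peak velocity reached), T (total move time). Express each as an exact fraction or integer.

(v_max)²/a_max = 56²/16 = 196
364 ≥ 196 so v_max reached
t_a = 56/16 = 7/2; v_peak = 56
d_cruise = 364 − 196 = 168; t_c = 168/56 = 3
T = 2·7/2 + 3 = 10

t_a=7/2 t_c=3 v_peak=56 T=10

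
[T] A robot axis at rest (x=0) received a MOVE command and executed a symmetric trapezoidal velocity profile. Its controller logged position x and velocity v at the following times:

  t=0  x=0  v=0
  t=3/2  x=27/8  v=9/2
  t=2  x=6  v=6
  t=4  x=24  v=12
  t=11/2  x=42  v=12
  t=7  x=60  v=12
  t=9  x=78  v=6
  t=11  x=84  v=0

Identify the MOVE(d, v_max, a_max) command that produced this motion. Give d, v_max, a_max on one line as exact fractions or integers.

final state: t=11, x=84, v=0 → d = 84
a_max = (9/2−0)/(3/2−0) = 3
max v = 12 over t∈[4,7] → v_max = 12
check: 12·(4+3) = 84 ✓

d=84 v_max=12 a_max=3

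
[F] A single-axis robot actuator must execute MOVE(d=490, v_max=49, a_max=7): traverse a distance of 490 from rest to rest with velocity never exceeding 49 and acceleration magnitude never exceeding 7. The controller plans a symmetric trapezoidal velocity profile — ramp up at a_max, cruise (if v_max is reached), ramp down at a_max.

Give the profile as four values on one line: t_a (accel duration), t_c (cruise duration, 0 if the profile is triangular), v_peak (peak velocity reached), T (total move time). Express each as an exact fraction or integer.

t_a=7 t_c=3 v_peak=49 T=17

vₘ²/aₘ = 49²/7 = 343
490 ≥ 343 ⇒ cruise phase
t_a = 49/7 = 7; v_peak = 49
d_cruise = 490 − 343 = 147; t_c = 147/49 = 3
T = 2·7 + 3 = 17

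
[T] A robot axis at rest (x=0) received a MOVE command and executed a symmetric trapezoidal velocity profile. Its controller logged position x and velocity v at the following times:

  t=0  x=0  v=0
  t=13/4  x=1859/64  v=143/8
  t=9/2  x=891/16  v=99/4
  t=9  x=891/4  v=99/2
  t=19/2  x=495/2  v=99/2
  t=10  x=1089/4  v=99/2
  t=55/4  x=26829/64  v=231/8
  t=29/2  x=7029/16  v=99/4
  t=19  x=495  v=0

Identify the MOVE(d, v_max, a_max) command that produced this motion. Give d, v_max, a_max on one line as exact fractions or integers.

final state: t=19, x=495, v=0 → d = 495
a_max = (143/8−0)/(13/4−0) = 11/2
max v = 99/2 over t∈[9,10] → v_max = 99/2
check: 99/2·(9+1) = 495 ✓

d=495 v_max=99/2 a_max=11/2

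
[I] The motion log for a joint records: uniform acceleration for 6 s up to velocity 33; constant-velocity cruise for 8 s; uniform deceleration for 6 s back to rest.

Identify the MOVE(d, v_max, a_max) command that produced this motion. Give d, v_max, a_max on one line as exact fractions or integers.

a_max = 33/6 = 11/2
d_a = ½·33·6 = 99; d_c = 33·8 = 264
d = 2·99 + 264 = 462
t_c = 8 > 0 so v_max = 33

d=462 v_max=33 a_max=11/2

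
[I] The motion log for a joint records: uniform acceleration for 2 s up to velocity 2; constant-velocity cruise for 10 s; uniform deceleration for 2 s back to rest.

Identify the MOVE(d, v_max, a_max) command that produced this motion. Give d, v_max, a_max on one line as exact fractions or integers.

a_max = 2/2 = 1
d_a = ½·2·2 = 2; d_c = 2·10 = 20
d = 2·2 + 20 = 24
t_c = 10 > 0 so v_max = 2

d=24 v_max=2 a_max=1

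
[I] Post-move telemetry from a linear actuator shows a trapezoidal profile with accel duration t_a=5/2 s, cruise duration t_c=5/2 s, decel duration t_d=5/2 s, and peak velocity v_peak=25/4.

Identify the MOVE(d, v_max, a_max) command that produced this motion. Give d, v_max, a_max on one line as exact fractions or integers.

d=125/4 v_max=25/4 a_max=5/2

a_max = (25/4)/(5/2) = 5/2
d_a = ½·25/4·5/2 = 125/16; d_c = 25/4·5/2 = 125/8
d = 2·125/16 + 125/8 = 125/4
t_c = 5/2 > 0 so v_max = 25/4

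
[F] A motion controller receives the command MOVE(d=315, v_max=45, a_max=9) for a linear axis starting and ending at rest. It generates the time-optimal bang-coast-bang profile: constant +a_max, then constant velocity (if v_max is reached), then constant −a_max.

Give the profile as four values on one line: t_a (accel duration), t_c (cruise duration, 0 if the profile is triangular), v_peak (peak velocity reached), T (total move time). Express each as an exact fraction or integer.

t_a=5 t_c=2 v_peak=45 T=12

vₘ²/aₘ = 45²/9 = 225
315 ≥ 225 ⇒ cruise phase
t_a = 45/9 = 5; v_peak = 45
d_cruise = 315 − 225 = 90; t_c = 90/45 = 2
T = 2·5 + 2 = 12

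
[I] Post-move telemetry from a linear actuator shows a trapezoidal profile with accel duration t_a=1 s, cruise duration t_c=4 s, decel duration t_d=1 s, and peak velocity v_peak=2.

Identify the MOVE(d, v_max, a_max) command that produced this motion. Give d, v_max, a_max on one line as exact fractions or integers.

d=10 v_max=2 a_max=2

a_max = 2/1 = 2
d_a = ½·2·1 = 1; d_c = 2·4 = 8
d = 2·1 + 8 = 10
t_c = 4 > 0 → v_max = v_peak = 2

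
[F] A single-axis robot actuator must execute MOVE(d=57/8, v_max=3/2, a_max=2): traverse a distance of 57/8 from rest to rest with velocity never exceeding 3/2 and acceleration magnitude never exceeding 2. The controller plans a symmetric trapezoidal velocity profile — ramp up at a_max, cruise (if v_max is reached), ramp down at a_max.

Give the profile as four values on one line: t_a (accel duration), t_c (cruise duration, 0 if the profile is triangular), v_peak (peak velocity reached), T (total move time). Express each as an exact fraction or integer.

v_max²/a_max = (3/2)²/2 = 9/8
57/8 ≥ 9/8 ⇒ cruise phase
t_a = (3/2)/2 = 3/4; v_peak = 3/2
d_cruise = 57/8 − 9/8 = 6; t_c = 6/(3/2) = 4
T = 2·3/4 + 4 = 11/2

t_a=3/4 t_c=4 v_peak=3/2 T=11/2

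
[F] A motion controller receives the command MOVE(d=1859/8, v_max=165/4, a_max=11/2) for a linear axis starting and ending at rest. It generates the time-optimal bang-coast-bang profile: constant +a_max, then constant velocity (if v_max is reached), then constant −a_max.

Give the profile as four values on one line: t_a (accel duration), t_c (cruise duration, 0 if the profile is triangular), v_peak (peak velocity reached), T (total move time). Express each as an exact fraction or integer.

v_max²/a_max = (165/4)²/(11/2) = 2475/8
1859/8 < 2475/8 so t_c = 0
v_peak = √(1859/8·11/2) = √(20449/16) = 143/4
t_a = (143/4)/(11/2) = 13/2; t_c = 0
T = 2·13/2 = 13

t_a=13/2 t_c=0 v_peak=143/4 T=13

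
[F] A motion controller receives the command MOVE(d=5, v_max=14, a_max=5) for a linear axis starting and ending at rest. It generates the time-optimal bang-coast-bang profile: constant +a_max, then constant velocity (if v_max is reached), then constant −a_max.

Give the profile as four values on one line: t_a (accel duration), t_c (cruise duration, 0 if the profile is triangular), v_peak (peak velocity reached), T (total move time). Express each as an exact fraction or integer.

vₘ²/aₘ = 14²/5 = 196/5
5 < 196/5 so t_c = 0
v_peak = √(5·5) = √25 = 5
t_a = 5/5 = 1; t_c = 0
T = 2·1 = 2

t_a=1 t_c=0 v_peak=5 T=2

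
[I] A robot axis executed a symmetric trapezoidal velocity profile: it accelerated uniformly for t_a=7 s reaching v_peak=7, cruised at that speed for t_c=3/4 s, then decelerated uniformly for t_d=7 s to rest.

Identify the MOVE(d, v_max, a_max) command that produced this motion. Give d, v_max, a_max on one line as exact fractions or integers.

d=217/4 v_max=7 a_max=1

a_max = 7/7 = 1
d_a = ½·7·7 = 49/2; d_c = 7·3/4 = 21/4
d = 2·49/2 + 21/4 = 217/4
t_c = 3/4 > 0 → v_max = v_peak = 7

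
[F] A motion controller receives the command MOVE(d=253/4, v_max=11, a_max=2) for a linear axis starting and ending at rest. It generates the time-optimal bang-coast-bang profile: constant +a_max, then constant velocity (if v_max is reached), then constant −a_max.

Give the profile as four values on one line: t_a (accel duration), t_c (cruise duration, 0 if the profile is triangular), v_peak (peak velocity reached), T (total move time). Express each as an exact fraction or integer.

t_a=11/2 t_c=1/4 v_peak=11 T=45/4

v_max²/a_max = 11²/2 = 121/2
253/4 ≥ 121/2 → trapezoidal
t_a = 11/2; v_peak = 11
d_cruise = 253/4 − 121/2 = 11/4; t_c = (11/4)/11 = 1/4
T = 2·11/2 + 1/4 = 45/4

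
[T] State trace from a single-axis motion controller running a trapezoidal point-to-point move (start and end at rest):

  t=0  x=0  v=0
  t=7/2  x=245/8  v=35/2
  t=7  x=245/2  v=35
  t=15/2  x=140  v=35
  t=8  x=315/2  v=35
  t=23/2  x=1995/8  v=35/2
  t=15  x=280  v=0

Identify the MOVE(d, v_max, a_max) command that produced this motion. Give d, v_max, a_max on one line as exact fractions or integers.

d=280 v_max=35 a_max=5

final state: t=15, x=280, v=0 → d = 280
a_max = (35/2−0)/(7/2−0) = 5
max v = 35 over t∈[7,8] → v_max = 35
check: 35·(7+1) = 280 ✓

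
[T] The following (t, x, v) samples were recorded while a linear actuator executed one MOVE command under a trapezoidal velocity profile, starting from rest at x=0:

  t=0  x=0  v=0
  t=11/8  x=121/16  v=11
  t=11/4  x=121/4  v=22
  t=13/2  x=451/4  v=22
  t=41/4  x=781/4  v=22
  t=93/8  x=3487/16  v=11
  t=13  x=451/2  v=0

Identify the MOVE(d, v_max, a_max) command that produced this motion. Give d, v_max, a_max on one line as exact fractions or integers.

final state: t=13, x=451/2, v=0 → d = 451/2
a_max = (11−0)/(11/8−0) = 8
max v = 22 over t∈[11/4,41/4] → v_max = 22
check: 22·(11/4+15/2) = 451/2 ✓

d=451/2 v_max=22 a_max=8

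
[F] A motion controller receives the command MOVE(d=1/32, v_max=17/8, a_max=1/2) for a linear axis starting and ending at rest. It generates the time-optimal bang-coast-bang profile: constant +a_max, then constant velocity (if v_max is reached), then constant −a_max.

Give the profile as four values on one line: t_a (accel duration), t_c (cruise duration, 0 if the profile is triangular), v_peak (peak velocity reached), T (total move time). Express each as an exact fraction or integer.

(v_max)²/a_max = (17/8)²/(1/2) = 289/32
1/32 < 289/32 → triangular
v_peak = √(1/32·1/2) = √(1/64) = 1/8
t_a = (1/8)/(1/2) = 1/4; t_c = 0
T = 2·1/4 = 1/2

t_a=1/4 t_c=0 v_peak=1/8 T=1/2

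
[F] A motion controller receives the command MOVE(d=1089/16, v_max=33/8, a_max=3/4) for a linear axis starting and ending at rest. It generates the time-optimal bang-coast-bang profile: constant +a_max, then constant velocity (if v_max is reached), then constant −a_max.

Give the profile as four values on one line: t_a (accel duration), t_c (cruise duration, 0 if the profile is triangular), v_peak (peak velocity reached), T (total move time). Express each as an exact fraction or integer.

t_a=11/2 t_c=11 v_peak=33/8 T=22

v_max²/a_max = (33/8)²/(3/4) = 363/16
1089/16 ≥ 363/16 ⇒ cruise phase
t_a = (33/8)/(3/4) = 11/2; v_peak = 33/8
d_cruise = 1089/16 − 363/16 = 363/8; t_c = (363/8)/(33/8) = 11
T = 2·11/2 + 11 = 22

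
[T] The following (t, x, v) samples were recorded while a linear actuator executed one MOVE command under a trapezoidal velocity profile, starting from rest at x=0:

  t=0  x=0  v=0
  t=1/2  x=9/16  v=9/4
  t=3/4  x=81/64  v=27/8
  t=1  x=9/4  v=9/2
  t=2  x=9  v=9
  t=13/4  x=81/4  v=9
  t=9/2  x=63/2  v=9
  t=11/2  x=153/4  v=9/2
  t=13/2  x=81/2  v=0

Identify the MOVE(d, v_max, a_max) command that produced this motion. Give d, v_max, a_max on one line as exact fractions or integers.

d=81/2 v_max=9 a_max=9/2

final state: t=13/2, x=81/2, v=0 → d = 81/2
a_max = (9/4−0)/(1/2−0) = 9/2
max v = 9 over t∈[2,9/2] → v_max = 9
check: 9·(2+5/2) = 81/2 ✓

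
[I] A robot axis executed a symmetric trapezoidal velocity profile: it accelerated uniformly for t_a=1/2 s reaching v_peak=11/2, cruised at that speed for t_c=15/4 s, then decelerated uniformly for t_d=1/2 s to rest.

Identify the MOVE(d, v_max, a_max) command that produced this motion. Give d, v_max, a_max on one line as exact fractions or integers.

a_max = (11/2)/(1/2) = 11
d_a = ½·11/2·1/2 = 11/8; d_c = 11/2·15/4 = 165/8
d = 2·11/8 + 165/8 = 187/8
t_c = 15/4 > 0 → v_max = v_peak = 11/2

d=187/8 v_max=11/2 a_max=11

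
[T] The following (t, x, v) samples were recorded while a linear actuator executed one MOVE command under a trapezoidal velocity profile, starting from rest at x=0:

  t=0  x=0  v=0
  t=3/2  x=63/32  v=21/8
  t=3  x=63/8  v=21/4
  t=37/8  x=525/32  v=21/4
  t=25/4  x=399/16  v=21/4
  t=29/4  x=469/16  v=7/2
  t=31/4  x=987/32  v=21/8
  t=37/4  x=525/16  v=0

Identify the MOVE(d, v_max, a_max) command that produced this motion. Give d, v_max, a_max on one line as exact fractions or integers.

d=525/16 v_max=21/4 a_max=7/4

final state: t=37/4, x=525/16, v=0 → d = 525/16
a_max = (21/8−0)/(3/2−0) = 7/4
max v = 21/4 over t∈[3,25/4] → v_max = 21/4
check: 21/4·(3+13/4) = 525/16 ✓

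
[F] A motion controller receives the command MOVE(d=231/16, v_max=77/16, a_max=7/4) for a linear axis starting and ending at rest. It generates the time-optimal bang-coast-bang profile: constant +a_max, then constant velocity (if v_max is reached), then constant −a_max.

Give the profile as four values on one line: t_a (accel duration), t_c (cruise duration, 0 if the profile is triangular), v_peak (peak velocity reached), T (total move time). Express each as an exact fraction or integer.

t_a=11/4 t_c=1/4 v_peak=77/16 T=23/4

(v_max)²/a_max = (77/16)²/(7/4) = 847/64
231/16 ≥ 847/64 → trapezoidal
t_a = (77/16)/(7/4) = 11/4; v_peak = 77/16
d_cruise = 231/16 − 847/64 = 77/64; t_c = (77/64)/(77/16) = 1/4
T = 2·11/4 + 1/4 = 23/4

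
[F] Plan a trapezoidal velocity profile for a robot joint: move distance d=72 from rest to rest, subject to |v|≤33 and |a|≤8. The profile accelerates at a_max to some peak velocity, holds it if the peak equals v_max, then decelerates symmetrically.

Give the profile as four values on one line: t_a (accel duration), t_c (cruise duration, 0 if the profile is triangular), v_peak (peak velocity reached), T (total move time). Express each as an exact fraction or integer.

t_a=3 t_c=0 v_peak=24 T=6

(v_max)²/a_max = 33²/8 = 1089/8
72 < 1089/8 so t_c = 0
v_peak = √(72·8) = √576 = 24
t_a = 24/8 = 3; t_c = 0
T = 2·3 = 6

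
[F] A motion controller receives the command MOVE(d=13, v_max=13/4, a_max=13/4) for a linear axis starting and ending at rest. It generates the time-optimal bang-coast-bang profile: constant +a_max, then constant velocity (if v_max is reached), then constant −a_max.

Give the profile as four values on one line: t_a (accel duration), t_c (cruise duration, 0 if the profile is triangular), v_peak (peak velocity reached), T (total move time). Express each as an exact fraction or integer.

t_a=1 t_c=3 v_peak=13/4 T=5

vₘ²/aₘ = (13/4)²/(13/4) = 13/4
13 ≥ 13/4 so v_max reached
t_a = (13/4)/(13/4) = 1; v_peak = 13/4
d_cruise = 13 − 13/4 = 39/4; t_c = (39/4)/(13/4) = 3
T = 2·1 + 3 = 5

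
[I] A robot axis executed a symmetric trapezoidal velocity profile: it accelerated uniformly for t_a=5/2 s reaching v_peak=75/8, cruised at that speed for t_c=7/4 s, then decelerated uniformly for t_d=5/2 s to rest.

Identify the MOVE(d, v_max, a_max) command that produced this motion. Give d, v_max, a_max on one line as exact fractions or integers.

d=1275/32 v_max=75/8 a_max=15/4

a_max = (75/8)/(5/2) = 15/4
d_a = ½·75/8·5/2 = 375/32; d_c = 75/8·7/4 = 525/32
d = 2·375/32 + 525/32 = 1275/32
t_c = 7/4 > 0 → v_max = v_peak = 75/8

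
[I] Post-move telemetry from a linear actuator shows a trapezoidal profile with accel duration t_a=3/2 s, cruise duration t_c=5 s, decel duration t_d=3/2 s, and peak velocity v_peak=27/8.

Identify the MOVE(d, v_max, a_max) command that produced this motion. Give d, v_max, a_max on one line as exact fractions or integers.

d=351/16 v_max=27/8 a_max=9/4

a_max = (27/8)/(3/2) = 9/4
d_a = ½·27/8·3/2 = 81/32; d_c = 27/8·5 = 135/8
d = 2·81/32 + 135/8 = 351/16
t_c = 5 > 0 → v_max = v_peak = 27/8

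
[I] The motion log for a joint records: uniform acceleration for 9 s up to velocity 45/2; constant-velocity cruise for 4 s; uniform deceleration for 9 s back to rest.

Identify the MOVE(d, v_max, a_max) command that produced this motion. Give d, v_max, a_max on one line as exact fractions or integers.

a_max = (45/2)/9 = 5/2
d_a = ½·45/2·9 = 405/4; d_c = 45/2·4 = 90
d = 2·405/4 + 90 = 585/2
t_c = 4 > 0 so v_max = 45/2

d=585/2 v_max=45/2 a_max=5/2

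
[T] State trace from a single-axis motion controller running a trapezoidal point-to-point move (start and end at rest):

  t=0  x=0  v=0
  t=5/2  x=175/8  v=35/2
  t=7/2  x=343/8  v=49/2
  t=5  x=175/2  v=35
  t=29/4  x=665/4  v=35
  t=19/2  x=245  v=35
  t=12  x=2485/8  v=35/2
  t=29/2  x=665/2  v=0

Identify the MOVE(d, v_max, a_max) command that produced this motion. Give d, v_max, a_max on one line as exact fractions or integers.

final state: t=29/2, x=665/2, v=0 → d = 665/2
a_max = (35/2−0)/(5/2−0) = 7
max v = 35 over t∈[5,19/2] → v_max = 35
check: 35·(5+9/2) = 665/2 ✓

d=665/2 v_max=35 a_max=7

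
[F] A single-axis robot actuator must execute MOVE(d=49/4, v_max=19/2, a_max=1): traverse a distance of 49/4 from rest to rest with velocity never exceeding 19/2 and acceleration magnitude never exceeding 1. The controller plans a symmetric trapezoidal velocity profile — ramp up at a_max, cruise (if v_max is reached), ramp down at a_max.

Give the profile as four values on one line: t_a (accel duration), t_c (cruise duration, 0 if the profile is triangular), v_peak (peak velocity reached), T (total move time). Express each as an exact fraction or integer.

t_a=7/2 t_c=0 v_peak=7/2 T=7

(v_max)²/a_max = (19/2)²/1 = 361/4
49/4 < 361/4 → triangular
v_peak = √(49/4·1) = √(49/4) = 7/2
t_a = (7/2)/1 = 7/2; t_c = 0
T = 2·7/2 = 7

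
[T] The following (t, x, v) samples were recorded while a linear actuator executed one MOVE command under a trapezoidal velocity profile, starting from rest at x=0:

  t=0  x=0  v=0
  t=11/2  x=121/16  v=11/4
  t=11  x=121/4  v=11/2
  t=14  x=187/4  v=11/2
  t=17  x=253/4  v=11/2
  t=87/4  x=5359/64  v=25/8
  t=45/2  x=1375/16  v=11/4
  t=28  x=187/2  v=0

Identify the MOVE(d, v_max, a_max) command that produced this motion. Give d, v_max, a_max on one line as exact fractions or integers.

d=187/2 v_max=11/2 a_max=1/2

final state: t=28, x=187/2, v=0 → d = 187/2
a_max = (11/4−0)/(11/2−0) = 1/2
max v = 11/2 over t∈[11,17] → v_max = 11/2
check: 11/2·(11+6) = 187/2 ✓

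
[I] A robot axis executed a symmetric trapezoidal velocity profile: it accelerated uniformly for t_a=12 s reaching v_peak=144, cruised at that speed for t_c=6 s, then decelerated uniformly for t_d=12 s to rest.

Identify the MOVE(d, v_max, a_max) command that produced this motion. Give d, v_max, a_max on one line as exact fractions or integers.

d=2592 v_max=144 a_max=12

a_max = 144/12 = 12
d_a = ½·144·12 = 864; d_c = 144·6 = 864
d = 2·864 + 864 = 2592
t_c = 6 > 0 → v_max = v_peak = 144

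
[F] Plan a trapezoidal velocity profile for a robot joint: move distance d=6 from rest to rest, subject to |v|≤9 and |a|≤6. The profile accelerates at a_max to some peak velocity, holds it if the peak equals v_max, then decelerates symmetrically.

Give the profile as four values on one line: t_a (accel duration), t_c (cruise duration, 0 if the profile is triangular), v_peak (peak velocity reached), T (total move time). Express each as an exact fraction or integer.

v_max²/a_max = 9²/6 = 27/2
6 < 27/2 so t_c = 0
v_peak = √(6·6) = √36 = 6
t_a = 6/6 = 1; t_c = 0
T = 2·1 = 2

t_a=1 t_c=0 v_peak=6 T=2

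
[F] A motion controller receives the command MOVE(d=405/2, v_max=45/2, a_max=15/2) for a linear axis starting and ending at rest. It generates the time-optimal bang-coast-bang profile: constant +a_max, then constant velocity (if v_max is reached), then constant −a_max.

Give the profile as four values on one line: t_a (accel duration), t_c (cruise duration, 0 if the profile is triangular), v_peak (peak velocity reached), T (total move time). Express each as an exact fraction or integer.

t_a=3 t_c=6 v_peak=45/2 T=12

vₘ²/aₘ = (45/2)²/(15/2) = 135/2
405/2 ≥ 135/2 so v_max reached
t_a = (45/2)/(15/2) = 3; v_peak = 45/2
d_cruise = 405/2 − 135/2 = 135; t_c = 135/(45/2) = 6
T = 2·3 + 6 = 12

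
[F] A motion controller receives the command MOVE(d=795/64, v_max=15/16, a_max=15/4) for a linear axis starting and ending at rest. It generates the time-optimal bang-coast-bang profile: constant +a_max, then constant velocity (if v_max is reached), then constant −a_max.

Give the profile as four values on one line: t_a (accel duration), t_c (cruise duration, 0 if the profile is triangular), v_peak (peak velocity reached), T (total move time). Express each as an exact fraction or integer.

t_a=1/4 t_c=13 v_peak=15/16 T=27/2

v_max²/a_max = (15/16)²/(15/4) = 15/64
795/64 ≥ 15/64 → trapezoidal
t_a = (15/16)/(15/4) = 1/4; v_peak = 15/16
d_cruise = 795/64 − 15/64 = 195/16; t_c = (195/16)/(15/16) = 13
T = 2·1/4 + 13 = 27/2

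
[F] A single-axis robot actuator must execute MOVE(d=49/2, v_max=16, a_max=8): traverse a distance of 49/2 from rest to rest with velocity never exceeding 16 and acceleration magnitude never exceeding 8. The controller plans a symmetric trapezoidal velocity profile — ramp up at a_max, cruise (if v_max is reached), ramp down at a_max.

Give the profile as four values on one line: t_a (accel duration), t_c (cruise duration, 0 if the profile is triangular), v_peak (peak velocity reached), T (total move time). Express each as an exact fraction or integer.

t_a=7/4 t_c=0 v_peak=14 T=7/2

(v_max)²/a_max = 16²/8 = 32
49/2 < 32 so t_c = 0
v_peak = √(49/2·8) = √196 = 14
t_a = 14/8 = 7/4; t_c = 0
T = 2·7/4 = 7/2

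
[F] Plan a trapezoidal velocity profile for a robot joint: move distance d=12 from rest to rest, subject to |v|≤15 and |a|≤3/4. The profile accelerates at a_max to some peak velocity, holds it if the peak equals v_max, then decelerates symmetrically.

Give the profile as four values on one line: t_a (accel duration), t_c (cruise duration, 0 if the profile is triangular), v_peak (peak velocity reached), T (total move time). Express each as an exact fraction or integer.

(v_max)²/a_max = 15²/(3/4) = 300
12 < 300 → triangular
v_peak = √(12·3/4) = √9 = 3
t_a = 3/(3/4) = 4; t_c = 0
T = 2·4 = 8

t_a=4 t_c=0 v_peak=3 T=8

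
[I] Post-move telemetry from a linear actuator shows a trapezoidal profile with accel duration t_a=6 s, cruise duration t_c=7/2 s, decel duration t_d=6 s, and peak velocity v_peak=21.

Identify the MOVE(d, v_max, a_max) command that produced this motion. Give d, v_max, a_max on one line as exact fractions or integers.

a_max = 21/6 = 7/2
d_a = ½·21·6 = 63; d_c = 21·7/2 = 147/2
d = 2·63 + 147/2 = 399/2
t_c = 7/2 > 0 so v_max = 21

d=399/2 v_max=21 a_max=7/2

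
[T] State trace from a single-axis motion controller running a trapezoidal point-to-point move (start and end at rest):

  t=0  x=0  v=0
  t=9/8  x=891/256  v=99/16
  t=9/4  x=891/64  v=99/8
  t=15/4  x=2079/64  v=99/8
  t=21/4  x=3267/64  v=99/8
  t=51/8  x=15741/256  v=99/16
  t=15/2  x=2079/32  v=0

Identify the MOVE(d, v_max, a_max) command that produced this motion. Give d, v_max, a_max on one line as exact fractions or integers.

final state: t=15/2, x=2079/32, v=0 → d = 2079/32
a_max = (99/16−0)/(9/8−0) = 11/2
max v = 99/8 over t∈[9/4,21/4] → v_max = 99/8
check: 99/8·(9/4+3) = 2079/32 ✓

d=2079/32 v_max=99/8 a_max=11/2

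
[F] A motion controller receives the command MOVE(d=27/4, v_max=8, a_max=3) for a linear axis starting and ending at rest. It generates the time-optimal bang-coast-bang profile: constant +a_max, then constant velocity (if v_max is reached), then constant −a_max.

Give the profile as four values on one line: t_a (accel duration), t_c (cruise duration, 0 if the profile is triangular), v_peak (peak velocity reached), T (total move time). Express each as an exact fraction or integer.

t_a=3/2 t_c=0 v_peak=9/2 T=3

v_max²/a_max = 8²/3 = 64/3
27/4 < 64/3 so t_c = 0
v_peak = √(27/4·3) = √(81/4) = 9/2
t_a = (9/2)/3 = 3/2; t_c = 0
T = 2·3/2 = 3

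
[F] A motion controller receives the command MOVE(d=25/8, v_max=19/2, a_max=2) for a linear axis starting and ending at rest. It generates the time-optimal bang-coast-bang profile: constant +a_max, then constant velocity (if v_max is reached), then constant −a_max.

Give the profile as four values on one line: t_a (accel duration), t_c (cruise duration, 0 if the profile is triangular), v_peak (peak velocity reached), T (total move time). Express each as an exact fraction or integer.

t_a=5/4 t_c=0 v_peak=5/2 T=5/2

(v_max)²/a_max = (19/2)²/2 = 361/8
25/8 < 361/8 ⇒ no cruise
v_peak = √(25/8·2) = √(25/4) = 5/2
t_a = (5/2)/2 = 5/4; t_c = 0
T = 2·5/4 = 5/2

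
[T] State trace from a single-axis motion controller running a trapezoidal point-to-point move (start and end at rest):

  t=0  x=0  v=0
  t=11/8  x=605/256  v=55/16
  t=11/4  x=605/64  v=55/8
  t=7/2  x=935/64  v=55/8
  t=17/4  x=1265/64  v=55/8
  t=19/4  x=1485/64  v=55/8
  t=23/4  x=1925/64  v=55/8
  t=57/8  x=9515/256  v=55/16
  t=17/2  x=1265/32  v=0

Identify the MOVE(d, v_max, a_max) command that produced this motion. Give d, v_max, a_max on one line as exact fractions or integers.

final state: t=17/2, x=1265/32, v=0 → d = 1265/32
a_max = (55/16−0)/(11/8−0) = 5/2
max v = 55/8 over t∈[11/4,23/4] → v_max = 55/8
check: 55/8·(11/4+3) = 1265/32 ✓

d=1265/32 v_max=55/8 a_max=5/2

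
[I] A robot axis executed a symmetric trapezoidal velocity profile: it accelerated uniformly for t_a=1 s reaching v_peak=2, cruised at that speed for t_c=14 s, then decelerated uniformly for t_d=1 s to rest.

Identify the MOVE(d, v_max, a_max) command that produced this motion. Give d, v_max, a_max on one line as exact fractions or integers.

d=30 v_max=2 a_max=2

a_max = 2/1 = 2
d_a = ½·2·1 = 1; d_c = 2·14 = 28
d = 2·1 + 28 = 30
t_c = 14 > 0 ⇒ limit active, v_max = 2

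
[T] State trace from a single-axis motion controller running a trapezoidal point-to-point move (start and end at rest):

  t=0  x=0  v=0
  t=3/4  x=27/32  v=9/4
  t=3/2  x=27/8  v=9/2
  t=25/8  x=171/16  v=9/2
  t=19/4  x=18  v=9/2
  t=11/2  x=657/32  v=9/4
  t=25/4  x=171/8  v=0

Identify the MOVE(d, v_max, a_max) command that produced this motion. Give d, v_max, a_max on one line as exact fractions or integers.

d=171/8 v_max=9/2 a_max=3

final state: t=25/4, x=171/8, v=0 → d = 171/8
a_max = (9/4−0)/(3/4−0) = 3
max v = 9/2 over t∈[3/2,19/4] → v_max = 9/2
check: 9/2·(3/2+13/4) = 171/8 ✓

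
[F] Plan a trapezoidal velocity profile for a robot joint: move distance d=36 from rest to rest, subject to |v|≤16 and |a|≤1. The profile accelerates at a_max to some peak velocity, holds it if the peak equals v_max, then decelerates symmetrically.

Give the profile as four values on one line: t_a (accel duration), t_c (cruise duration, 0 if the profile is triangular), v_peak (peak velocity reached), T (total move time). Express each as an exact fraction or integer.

t_a=6 t_c=0 v_peak=6 T=12

(v_max)²/a_max = 16²/1 = 256
36 < 256 so t_c = 0
v_peak = √(36·1) = √36 = 6
t_a = 6/1 = 6; t_c = 0
T = 2·6 = 12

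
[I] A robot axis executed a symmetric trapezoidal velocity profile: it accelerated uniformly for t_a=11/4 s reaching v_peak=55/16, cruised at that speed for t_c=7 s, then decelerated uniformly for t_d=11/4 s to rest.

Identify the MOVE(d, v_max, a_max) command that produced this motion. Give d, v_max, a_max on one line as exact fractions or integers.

d=2145/64 v_max=55/16 a_max=5/4

a_max = (55/16)/(11/4) = 5/4
d_a = ½·55/16·11/4 = 605/128; d_c = 55/16·7 = 385/16
d = 2·605/128 + 385/16 = 2145/64
t_c = 7 > 0 ⇒ limit active, v_max = 55/16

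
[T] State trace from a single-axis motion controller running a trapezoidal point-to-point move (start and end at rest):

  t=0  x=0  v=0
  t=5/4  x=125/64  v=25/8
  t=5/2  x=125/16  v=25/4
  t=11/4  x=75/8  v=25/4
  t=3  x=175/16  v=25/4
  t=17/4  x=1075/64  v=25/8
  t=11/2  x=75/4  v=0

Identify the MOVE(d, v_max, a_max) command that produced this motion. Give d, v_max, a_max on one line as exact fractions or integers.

d=75/4 v_max=25/4 a_max=5/2

final state: t=11/2, x=75/4, v=0 → d = 75/4
a_max = (25/8−0)/(5/4−0) = 5/2
max v = 25/4 over t∈[5/2,3] → v_max = 25/4
check: 25/4·(5/2+1/2) = 75/4 ✓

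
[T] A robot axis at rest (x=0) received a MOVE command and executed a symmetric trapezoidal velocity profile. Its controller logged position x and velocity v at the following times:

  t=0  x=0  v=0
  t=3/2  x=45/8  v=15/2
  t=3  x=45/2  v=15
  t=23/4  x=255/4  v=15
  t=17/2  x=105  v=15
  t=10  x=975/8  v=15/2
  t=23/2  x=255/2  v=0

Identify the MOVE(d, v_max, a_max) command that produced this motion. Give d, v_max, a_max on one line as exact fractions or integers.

d=255/2 v_max=15 a_max=5

final state: t=23/2, x=255/2, v=0 → d = 255/2
a_max = (15/2−0)/(3/2−0) = 5
max v = 15 over t∈[3,17/2] → v_max = 15
check: 15·(3+11/2) = 255/2 ✓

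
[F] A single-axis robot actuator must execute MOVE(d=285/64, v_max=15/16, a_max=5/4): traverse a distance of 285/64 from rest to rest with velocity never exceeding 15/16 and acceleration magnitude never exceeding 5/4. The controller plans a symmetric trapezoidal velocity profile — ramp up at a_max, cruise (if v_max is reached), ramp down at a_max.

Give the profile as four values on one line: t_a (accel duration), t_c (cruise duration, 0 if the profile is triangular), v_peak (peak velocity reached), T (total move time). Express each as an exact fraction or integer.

vₘ²/aₘ = (15/16)²/(5/4) = 45/64
285/64 ≥ 45/64 → trapezoidal
t_a = (15/16)/(5/4) = 3/4; v_peak = 15/16
d_cruise = 285/64 − 45/64 = 15/4; t_c = (15/4)/(15/16) = 4
T = 2·3/4 + 4 = 11/2

t_a=3/4 t_c=4 v_peak=15/16 T=11/2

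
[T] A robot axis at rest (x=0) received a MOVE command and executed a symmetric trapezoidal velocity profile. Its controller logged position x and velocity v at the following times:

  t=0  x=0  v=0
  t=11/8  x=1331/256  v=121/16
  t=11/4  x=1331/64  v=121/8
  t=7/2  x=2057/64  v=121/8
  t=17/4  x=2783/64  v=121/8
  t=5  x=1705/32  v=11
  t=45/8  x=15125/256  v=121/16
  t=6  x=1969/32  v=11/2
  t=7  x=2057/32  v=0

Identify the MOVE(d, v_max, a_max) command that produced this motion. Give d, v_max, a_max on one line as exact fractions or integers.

d=2057/32 v_max=121/8 a_max=11/2

final state: t=7, x=2057/32, v=0 → d = 2057/32
a_max = (121/16−0)/(11/8−0) = 11/2
max v = 121/8 over t∈[11/4,17/4] → v_max = 121/8
check: 121/8·(11/4+3/2) = 2057/32 ✓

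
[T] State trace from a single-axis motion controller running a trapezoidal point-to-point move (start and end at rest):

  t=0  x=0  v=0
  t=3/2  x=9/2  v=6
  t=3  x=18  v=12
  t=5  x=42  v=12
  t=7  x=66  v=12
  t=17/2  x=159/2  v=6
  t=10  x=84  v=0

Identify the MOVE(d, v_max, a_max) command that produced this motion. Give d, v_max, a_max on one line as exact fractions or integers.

d=84 v_max=12 a_max=4

final state: t=10, x=84, v=0 → d = 84
a_max = (6−0)/(3/2−0) = 4
max v = 12 over t∈[3,7] → v_max = 12
check: 12·(3+4) = 84 ✓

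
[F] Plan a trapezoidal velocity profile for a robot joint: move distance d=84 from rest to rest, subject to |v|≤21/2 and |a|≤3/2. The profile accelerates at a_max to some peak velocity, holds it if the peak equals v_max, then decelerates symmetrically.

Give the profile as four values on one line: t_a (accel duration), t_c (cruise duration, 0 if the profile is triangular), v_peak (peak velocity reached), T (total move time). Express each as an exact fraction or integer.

v_max²/a_max = (21/2)²/(3/2) = 147/2
84 ≥ 147/2 ⇒ cruise phase
t_a = (21/2)/(3/2) = 7; v_peak = 21/2
d_cruise = 84 − 147/2 = 21/2; t_c = (21/2)/(21/2) = 1
T = 2·7 + 1 = 15

t_a=7 t_c=1 v_peak=21/2 T=15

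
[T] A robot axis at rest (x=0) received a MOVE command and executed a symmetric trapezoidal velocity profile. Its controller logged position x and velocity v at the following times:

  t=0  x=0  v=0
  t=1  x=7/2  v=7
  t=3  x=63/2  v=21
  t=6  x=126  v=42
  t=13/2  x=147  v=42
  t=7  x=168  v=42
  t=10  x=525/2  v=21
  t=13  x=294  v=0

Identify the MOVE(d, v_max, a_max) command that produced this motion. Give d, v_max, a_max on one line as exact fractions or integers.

d=294 v_max=42 a_max=7

final state: t=13, x=294, v=0 → d = 294
a_max = (7−0)/(1−0) = 7
max v = 42 over t∈[6,7] → v_max = 42
check: 42·(6+1) = 294 ✓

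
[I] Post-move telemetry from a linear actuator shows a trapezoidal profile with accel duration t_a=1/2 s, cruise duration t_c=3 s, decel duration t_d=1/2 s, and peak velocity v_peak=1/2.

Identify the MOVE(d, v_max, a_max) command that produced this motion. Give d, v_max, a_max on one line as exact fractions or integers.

a_max = (1/2)/(1/2) = 1
d_a = ½·1/2·1/2 = 1/8; d_c = 1/2·3 = 3/2
d = 2·1/8 + 3/2 = 7/4
t_c = 3 > 0 ⇒ limit active, v_max = 1/2

d=7/4 v_max=1/2 a_max=1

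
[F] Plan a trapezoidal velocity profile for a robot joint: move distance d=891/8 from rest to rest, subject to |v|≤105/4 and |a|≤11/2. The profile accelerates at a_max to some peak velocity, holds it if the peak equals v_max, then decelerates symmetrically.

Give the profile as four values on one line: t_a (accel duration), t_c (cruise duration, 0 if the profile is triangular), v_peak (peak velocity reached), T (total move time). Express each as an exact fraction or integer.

t_a=9/2 t_c=0 v_peak=99/4 T=9

(v_max)²/a_max = (105/4)²/(11/2) = 11025/88
891/8 < 11025/88 so t_c = 0
v_peak = √(891/8·11/2) = √(9801/16) = 99/4
t_a = (99/4)/(11/2) = 9/2; t_c = 0
T = 2·9/2 = 9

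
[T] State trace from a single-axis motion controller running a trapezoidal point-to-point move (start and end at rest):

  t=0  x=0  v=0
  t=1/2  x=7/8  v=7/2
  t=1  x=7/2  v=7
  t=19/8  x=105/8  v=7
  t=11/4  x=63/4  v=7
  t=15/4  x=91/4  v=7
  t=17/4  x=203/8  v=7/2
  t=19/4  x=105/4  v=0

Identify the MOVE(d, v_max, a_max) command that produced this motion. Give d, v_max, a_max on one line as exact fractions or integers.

d=105/4 v_max=7 a_max=7

final state: t=19/4, x=105/4, v=0 → d = 105/4
a_max = (7/2−0)/(1/2−0) = 7
max v = 7 over t∈[1,15/4] → v_max = 7
check: 7·(1+11/4) = 105/4 ✓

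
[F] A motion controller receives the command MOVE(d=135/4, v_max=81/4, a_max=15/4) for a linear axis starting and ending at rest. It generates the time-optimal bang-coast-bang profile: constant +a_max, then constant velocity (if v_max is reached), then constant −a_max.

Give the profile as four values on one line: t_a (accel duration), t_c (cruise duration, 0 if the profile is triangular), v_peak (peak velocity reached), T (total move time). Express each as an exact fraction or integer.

t_a=3 t_c=0 v_peak=45/4 T=6

v_max²/a_max = (81/4)²/(15/4) = 2187/20
135/4 < 2187/20 → triangular
v_peak = √(135/4·15/4) = √(2025/16) = 45/4
t_a = (45/4)/(15/4) = 3; t_c = 0
T = 2·3 = 6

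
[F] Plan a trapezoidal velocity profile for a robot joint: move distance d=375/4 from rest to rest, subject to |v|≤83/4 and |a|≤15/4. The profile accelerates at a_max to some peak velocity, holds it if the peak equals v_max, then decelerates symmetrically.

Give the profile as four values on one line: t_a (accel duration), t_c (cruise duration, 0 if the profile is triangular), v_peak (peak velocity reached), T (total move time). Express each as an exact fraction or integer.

t_a=5 t_c=0 v_peak=75/4 T=10

(v_max)²/a_max = (83/4)²/(15/4) = 6889/60
375/4 < 6889/60 → triangular
v_peak = √(375/4·15/4) = √(5625/16) = 75/4
t_a = (75/4)/(15/4) = 5; t_c = 0
T = 2·5 = 10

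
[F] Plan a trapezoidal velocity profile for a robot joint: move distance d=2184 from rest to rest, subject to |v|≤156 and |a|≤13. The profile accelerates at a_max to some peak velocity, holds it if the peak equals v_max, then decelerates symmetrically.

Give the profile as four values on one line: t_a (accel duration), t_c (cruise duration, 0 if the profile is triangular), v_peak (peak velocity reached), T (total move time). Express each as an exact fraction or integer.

t_a=12 t_c=2 v_peak=156 T=26

vₘ²/aₘ = 156²/13 = 1872
2184 ≥ 1872 → trapezoidal
t_a = 156/13 = 12; v_peak = 156
d_cruise = 2184 − 1872 = 312; t_c = 312/156 = 2
T = 2·12 + 2 = 26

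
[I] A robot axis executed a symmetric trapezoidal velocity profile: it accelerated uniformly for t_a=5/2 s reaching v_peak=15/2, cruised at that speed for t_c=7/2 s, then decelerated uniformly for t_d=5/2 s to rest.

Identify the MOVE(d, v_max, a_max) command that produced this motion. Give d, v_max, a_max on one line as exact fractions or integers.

a_max = (15/2)/(5/2) = 3
d_a = ½·15/2·5/2 = 75/8; d_c = 15/2·7/2 = 105/4
d = 2·75/8 + 105/4 = 45
t_c = 7/2 > 0 ⇒ limit active, v_max = 15/2

d=45 v_max=15/2 a_max=3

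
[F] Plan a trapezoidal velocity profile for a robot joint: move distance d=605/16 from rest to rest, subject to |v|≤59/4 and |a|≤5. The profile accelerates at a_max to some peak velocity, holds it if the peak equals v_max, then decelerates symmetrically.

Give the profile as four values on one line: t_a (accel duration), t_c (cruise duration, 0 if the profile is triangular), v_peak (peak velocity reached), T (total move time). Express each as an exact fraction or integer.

(v_max)²/a_max = (59/4)²/5 = 3481/80
605/16 < 3481/80 ⇒ no cruise
v_peak = √(605/16·5) = √(3025/16) = 55/4
t_a = (55/4)/5 = 11/4; t_c = 0
T = 2·11/4 = 11/2

t_a=11/4 t_c=0 v_peak=55/4 T=11/2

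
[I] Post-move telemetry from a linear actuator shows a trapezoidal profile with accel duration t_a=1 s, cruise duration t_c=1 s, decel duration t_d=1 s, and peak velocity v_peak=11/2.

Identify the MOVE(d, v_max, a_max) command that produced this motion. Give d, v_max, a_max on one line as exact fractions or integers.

d=11 v_max=11/2 a_max=11/2

a_max = (11/2)/1 = 11/2
d_a = ½·11/2·1 = 11/4; d_c = 11/2·1 = 11/2
d = 2·11/4 + 11/2 = 11
t_c = 1 > 0 → v_max = v_peak = 11/2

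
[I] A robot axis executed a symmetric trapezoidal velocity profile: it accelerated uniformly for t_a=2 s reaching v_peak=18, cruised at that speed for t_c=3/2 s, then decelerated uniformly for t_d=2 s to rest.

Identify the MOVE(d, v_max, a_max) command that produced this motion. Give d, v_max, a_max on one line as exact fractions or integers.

a_max = 18/2 = 9
d_a = ½·18·2 = 18; d_c = 18·3/2 = 27
d = 2·18 + 27 = 63
t_c = 3/2 > 0 → v_max = v_peak = 18

d=63 v_max=18 a_max=9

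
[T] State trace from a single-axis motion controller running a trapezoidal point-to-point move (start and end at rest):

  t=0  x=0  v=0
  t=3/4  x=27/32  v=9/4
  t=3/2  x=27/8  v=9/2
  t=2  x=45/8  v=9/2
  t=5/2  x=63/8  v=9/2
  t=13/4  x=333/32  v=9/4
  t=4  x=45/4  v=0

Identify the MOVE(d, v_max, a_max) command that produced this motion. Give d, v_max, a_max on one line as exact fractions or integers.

d=45/4 v_max=9/2 a_max=3

final state: t=4, x=45/4, v=0 → d = 45/4
a_max = (9/4−0)/(3/4−0) = 3
max v = 9/2 over t∈[3/2,5/2] → v_max = 9/2
check: 9/2·(3/2+1) = 45/4 ✓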